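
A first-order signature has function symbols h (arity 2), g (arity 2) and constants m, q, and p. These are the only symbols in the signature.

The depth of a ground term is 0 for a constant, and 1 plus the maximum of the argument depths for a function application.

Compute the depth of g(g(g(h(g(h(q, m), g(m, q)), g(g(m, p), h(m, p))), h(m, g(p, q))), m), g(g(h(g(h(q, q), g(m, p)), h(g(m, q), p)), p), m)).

depth(h(q, m)) = 1 + max(0, 0) = 1
depth(g(m, q)) = 1 + max(0, 0) = 1
depth(g(h(q, m), g(m, q))) = 1 + max(1, 1) = 2
depth(g(m, p)) = 1 + max(0, 0) = 1
depth(h(m, p)) = 1 + max(0, 0) = 1
depth(g(g(m, p), h(m, p))) = 1 + max(1, 1) = 2
depth(h(g(h(q, m), g(m, q)), g(g(m, p), h(m, p)))) = 1 + max(2, 2) = 3
depth(g(p, q)) = 1 + max(0, 0) = 1
depth(h(m, g(p, q))) = 1 + max(0, 1) = 2
depth(g(h(g(h(q, m), g(m, q)), g(g(m, p), h(m, p))), h(m, g(p, q)))) = 1 + max(3, 2) = 4
depth(g(g(h(g(h(q, m), g(m, q)), g(g(m, p), h(m, p))), h(m, g(p, q))), m)) = 1 + max(4, 0) = 5
depth(h(q, q)) = 1 + max(0, 0) = 1
depth(g(h(q, q), g(m, p))) = 1 + max(1, 1) = 2
depth(h(g(m, q), p)) = 1 + max(1, 0) = 2
depth(h(g(h(q, q), g(m, p)), h(g(m, q), p))) = 1 + max(2, 2) = 3
depth(g(h(g(h(q, q), g(m, p)), h(g(m, q), p)), p)) = 1 + max(3, 0) = 4
depth(g(g(h(g(h(q, q), g(m, p)), h(g(m, q), p)), p), m)) = 1 + max(4, 0) = 5
depth(g(g(g(h(g(h(q, m), g(m, q)), g(g(m, p), h(m, p))), h(m, g(p, q))), m), g(g(h(g(h(q, q), g(m, p)), h(g(m, q), p)), p), m))) = 1 + max(5, 5) = 6

6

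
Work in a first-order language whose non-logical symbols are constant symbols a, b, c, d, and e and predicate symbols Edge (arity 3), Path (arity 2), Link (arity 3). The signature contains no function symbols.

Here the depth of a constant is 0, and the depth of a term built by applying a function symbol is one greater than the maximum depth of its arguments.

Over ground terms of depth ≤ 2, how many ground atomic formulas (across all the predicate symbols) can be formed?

275

First count ground terms of depth ≤ 2.
With no function symbols every ground term is a constant, so there are exactly 5 ground terms at every depth bound.
N_0 = 5
N_1 = 5
N_2 = 5
Explicitly: a, b, c, d, e.
So |H| = 5.
Ground atoms are formed by filling each argument slot of a predicate with a term from H, so an r-ary predicate gives |H|^r atoms:
  Edge: 5^3 = 125;  Path: 5^2 = 25;  Link: 5^3 = 125
Total ground atoms: 125 + 25 + 125 = 275.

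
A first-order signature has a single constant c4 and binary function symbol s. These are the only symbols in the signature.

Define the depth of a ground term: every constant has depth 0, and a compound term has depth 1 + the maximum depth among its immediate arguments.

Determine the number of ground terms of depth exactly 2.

3

Count level by level. With function symbols s/2, the terms of depth ≤ k are the 1 constant together with each function applied to depth-≤(k−1) tuples, so N_k = 1 + N_{k-1}^2.
N_0 = 1
N_1 = 1 + 1^2 = 2
N_2 = 1 + 2^2 = 5
Terms of depth exactly 2: N_2 − N_1 = 5 − 2 = 3.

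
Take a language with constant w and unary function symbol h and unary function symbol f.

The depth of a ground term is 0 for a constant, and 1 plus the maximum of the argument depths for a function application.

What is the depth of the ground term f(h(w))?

depth(h(w)) = 1 + depth(w) = 1 + 0 = 1
depth(f(h(w))) = 1 + depth(h(w)) = 1 + 1 = 2

2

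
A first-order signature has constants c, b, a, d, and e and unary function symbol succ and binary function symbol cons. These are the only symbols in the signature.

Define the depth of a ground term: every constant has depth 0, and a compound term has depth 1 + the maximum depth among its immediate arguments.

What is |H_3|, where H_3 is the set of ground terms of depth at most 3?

1601495

Count level by level. With function symbols succ/1, cons/2, the terms of depth ≤ k are the 5 constants together with each function applied to depth-≤(k−1) tuples, so N_k = 5 + N_{k-1} + N_{k-1}^2.
N_0 = 5
N_1 = 5 + 5 + 5^2 = 35
N_2 = 5 + 35 + 35^2 = 1265
N_3 = 5 + 1265 + 1265^2 = 1601495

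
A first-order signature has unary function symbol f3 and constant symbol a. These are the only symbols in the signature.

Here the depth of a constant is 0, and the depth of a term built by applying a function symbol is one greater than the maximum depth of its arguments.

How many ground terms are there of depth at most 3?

Write N_k for the number of ground terms of depth ≤ k. A term of depth ≤ k is either a constant or a function symbol applied to arguments of depth ≤ k−1, so N_k = 1 + N_{k-1}.
N_0 = 1
N_1 = 1 + 1 = 2
N_2 = 1 + 2 = 3
N_3 = 1 + 3 = 4
Explicitly: a, f3(a), f3(f3(a)), f3(f3(f3(a))).

4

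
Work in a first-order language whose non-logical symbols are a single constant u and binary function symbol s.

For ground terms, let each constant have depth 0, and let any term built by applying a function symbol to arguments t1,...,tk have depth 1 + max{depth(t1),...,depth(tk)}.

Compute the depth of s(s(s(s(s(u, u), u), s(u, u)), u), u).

depth(s(u, u)) = 1 + max(0, 0) = 1
depth(s(s(u, u), u)) = 1 + max(1, 0) = 2
depth(s(s(s(u, u), u), s(u, u))) = 1 + max(2, 1) = 3
depth(s(s(s(s(u, u), u), s(u, u)), u)) = 1 + max(3, 0) = 4
depth(s(s(s(s(s(u, u), u), s(u, u)), u), u)) = 1 + max(4, 0) = 5

5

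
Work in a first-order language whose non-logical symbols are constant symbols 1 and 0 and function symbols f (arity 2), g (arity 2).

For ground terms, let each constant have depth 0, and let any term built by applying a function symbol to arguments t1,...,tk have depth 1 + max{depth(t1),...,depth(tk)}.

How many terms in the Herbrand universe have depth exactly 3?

Count level by level. With function symbols f/2, g/2, the terms of depth ≤ k are the 2 constants together with each function applied to depth-≤(k−1) tuples, so N_k = 2 + N_{k-1}^2 + N_{k-1}^2.
N_0 = 2
N_1 = 2 + 2^2 + 2^2 = 10
N_2 = 2 + 10^2 + 10^2 = 202
N_3 = 2 + 202^2 + 202^2 = 81610
Terms of depth exactly 3: N_3 − N_2 = 81610 − 202 = 81408.

81408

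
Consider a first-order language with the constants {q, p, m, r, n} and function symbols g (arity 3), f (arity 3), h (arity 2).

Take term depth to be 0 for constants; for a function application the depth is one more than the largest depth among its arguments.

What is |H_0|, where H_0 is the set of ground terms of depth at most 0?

If N_k denotes the number of depth-≤k ground terms, the 5 constants give N_0 = 5, and each function symbol of arity r contributes N_{k-1}^r new terms at level k: N_k = 5 + N_{k-1}^3 + N_{k-1}^3 + N_{k-1}^2.
N_0 = 5

5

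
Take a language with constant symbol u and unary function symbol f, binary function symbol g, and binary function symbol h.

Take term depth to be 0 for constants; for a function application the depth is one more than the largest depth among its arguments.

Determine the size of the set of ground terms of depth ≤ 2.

If N_k denotes the number of depth-≤k ground terms, the 1 constant gives N_0 = 1, and each function symbol of arity r contributes N_{k-1}^r new terms at level k: N_k = 1 + N_{k-1} + N_{k-1}^2 + N_{k-1}^2.
N_0 = 1
N_1 = 1 + 1 + 1^2 + 1^2 = 4
N_2 = 1 + 4 + 4^2 + 4^2 = 37

37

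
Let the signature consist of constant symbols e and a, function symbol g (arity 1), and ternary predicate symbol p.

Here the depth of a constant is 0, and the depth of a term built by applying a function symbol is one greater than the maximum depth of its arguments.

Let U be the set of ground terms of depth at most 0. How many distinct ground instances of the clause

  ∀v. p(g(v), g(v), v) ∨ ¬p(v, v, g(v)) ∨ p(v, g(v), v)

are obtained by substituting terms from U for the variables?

2

Ground terms of depth ≤ 0:
  Write N_k for the number of ground terms of depth ≤ k. A term of depth ≤ k is either a constant or a function symbol applied to arguments of depth ≤ k−1, so N_k = 2 + N_{k-1}.
  N_0 = 2
  Explicitly: e, a.
So there are 2 ground terms available for substitution.
The clause has 1 distinct variable (v), which appears in the body. In the free term algebra distinct substitutions yield syntactically distinct ground instances.
Number of ground instances = 2.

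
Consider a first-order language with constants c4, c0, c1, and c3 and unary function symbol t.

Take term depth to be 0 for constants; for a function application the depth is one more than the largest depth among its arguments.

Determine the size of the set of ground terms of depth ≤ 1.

8

Count level by level. With function symbols t/1, the terms of depth ≤ k are the 4 constants together with each function applied to depth-≤(k−1) tuples, so N_k = 4 + N_{k-1}.
N_0 = 4
N_1 = 4 + 4 = 8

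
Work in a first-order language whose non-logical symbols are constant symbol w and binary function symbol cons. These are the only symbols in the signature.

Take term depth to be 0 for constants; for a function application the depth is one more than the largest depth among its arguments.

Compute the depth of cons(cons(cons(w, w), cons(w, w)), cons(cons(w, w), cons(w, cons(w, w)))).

depth(cons(w, w)) = 1 + max(0, 0) = 1
depth(cons(cons(w, w), cons(w, w))) = 1 + max(1, 1) = 2
depth(cons(w, cons(w, w))) = 1 + max(0, 1) = 2
depth(cons(cons(w, w), cons(w, cons(w, w)))) = 1 + max(1, 2) = 3
depth(cons(cons(cons(w, w), cons(w, w)), cons(cons(w, w), cons(w, cons(w, w))))) = 1 + max(2, 3) = 4

4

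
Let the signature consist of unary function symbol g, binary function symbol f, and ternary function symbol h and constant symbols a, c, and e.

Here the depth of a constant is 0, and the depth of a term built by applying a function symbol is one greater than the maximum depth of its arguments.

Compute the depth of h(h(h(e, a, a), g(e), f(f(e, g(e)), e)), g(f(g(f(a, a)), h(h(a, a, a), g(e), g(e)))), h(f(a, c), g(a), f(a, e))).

5

depth(h(e, a, a)) = 1 + max(0, 0, 0) = 1
depth(g(e)) = 1 + depth(e) = 1 + 0 = 1
depth(f(e, g(e))) = 1 + max(0, 1) = 2
depth(f(f(e, g(e)), e)) = 1 + max(2, 0) = 3
depth(h(h(e, a, a), g(e), f(f(e, g(e)), e))) = 1 + max(1, 1, 3) = 4
depth(f(a, a)) = 1 + max(0, 0) = 1
depth(g(f(a, a))) = 1 + depth(f(a, a)) = 1 + 1 = 2
depth(h(a, a, a)) = 1 + max(0, 0, 0) = 1
depth(h(h(a, a, a), g(e), g(e))) = 1 + max(1, 1, 1) = 2
depth(f(g(f(a, a)), h(h(a, a, a), g(e), g(e)))) = 1 + max(2, 2) = 3
depth(g(f(g(f(a, a)), h(h(a, a, a), g(e), g(e))))) = 1 + depth(f(g(f(a, a)), h(h(a, a, a), g(e), g(e)))) = 1 + 3 = 4
depth(f(a, c)) = 1 + max(0, 0) = 1
depth(g(a)) = 1 + depth(a) = 1 + 0 = 1
depth(f(a, e)) = 1 + max(0, 0) = 1
depth(h(f(a, c), g(a), f(a, e))) = 1 + max(1, 1, 1) = 2
depth(h(h(h(e, a, a), g(e), f(f(e, g(e)), e)), g(f(g(f(a, a)), h(h(a, a, a), g(e), g(e)))), h(f(a, c), g(a), f(a, e)))) = 1 + max(4, 4, 2) = 5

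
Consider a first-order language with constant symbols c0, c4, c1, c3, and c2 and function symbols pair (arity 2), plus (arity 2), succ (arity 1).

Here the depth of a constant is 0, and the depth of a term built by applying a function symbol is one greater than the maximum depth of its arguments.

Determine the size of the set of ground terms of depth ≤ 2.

If N_k denotes the number of depth-≤k ground terms, the 5 constants give N_0 = 5, and each function symbol of arity r contributes N_{k-1}^r new terms at level k: N_k = 5 + N_{k-1}^2 + N_{k-1}^2 + N_{k-1}.
N_0 = 5
N_1 = 5 + 5^2 + 5^2 + 5 = 60
N_2 = 5 + 60^2 + 60^2 + 60 = 7265

7265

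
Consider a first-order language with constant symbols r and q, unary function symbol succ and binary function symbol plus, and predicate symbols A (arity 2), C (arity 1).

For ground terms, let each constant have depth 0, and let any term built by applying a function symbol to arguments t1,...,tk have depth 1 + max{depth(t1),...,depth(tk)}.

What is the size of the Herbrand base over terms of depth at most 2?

First count ground terms of depth ≤ 2.
Write N_k for the number of ground terms of depth ≤ k. A term of depth ≤ k is either a constant or a function symbol applied to arguments of depth ≤ k−1, so N_k = 2 + N_{k-1} + N_{k-1}^2.
N_0 = 2
N_1 = 2 + 2 + 2^2 = 8
N_2 = 2 + 8 + 8^2 = 74
So |H| = 74.
A ground atom is a predicate applied to a tuple of terms from H, so the count is the sum over predicates of |H|^arity:
  A: 74^2 = 5476;  C: 74
Total ground atoms: 5476 + 74 = 5550.

5550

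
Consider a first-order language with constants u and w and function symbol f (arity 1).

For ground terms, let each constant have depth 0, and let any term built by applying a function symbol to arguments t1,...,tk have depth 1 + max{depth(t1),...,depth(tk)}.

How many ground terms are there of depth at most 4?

10

Let N_k = |{terms of depth ≤ k}|. Then N_0 = 2 and N_k = 2 + N_{k-1} for k ≥ 1 (one summand per function symbol, arity giving the exponent).
N_0 = 2
N_1 = 2 + 2 = 4
N_2 = 2 + 4 = 6
N_3 = 2 + 6 = 8
N_4 = 2 + 8 = 10
Explicitly: u, w, f(u), f(w), f(f(u)), f(f(w)), f(f(f(u))), f(f(f(w))), f(f(f(f(u)))), f(f(f(f(w)))).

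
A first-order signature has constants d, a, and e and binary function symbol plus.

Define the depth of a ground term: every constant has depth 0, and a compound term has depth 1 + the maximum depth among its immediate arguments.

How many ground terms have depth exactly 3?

21465

Write N_k for the number of ground terms of depth ≤ k. A term of depth ≤ k is either a constant or a function symbol applied to arguments of depth ≤ k−1, so N_k = 3 + N_{k-1}^2.
N_0 = 3
N_1 = 3 + 3^2 = 12
N_2 = 3 + 12^2 = 147
N_3 = 3 + 147^2 = 21612
Terms of depth exactly 3: N_3 − N_2 = 21612 − 147 = 21465.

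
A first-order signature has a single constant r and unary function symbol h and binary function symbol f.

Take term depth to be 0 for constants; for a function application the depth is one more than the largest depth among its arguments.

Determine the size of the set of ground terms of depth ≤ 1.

Let N_k count ground terms of depth at most k. Each non-constant term of depth ≤ k is some function symbol applied to depth-≤(k−1) arguments, giving N_k = 1 + N_{k-1} + N_{k-1}^2.
N_0 = 1
N_1 = 1 + 1 + 1^2 = 3

3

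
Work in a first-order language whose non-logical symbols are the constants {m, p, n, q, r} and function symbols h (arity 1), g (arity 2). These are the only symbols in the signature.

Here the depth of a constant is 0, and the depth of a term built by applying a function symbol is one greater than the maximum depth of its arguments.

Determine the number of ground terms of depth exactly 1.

30

Write N_k for the number of ground terms of depth ≤ k. A term of depth ≤ k is either a constant or a function symbol applied to arguments of depth ≤ k−1, so N_k = 5 + N_{k-1} + N_{k-1}^2.
N_0 = 5
N_1 = 5 + 5 + 5^2 = 35
Terms of depth exactly 1: N_1 − N_0 = 35 − 5 = 30.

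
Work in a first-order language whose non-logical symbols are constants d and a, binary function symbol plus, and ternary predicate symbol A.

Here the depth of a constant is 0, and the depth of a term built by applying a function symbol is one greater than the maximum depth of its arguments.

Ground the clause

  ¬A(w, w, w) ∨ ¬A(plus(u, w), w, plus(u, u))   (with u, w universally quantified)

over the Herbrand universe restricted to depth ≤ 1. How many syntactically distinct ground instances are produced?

36

Ground terms of depth ≤ 1:
  Count level by level. With function symbols plus/2, the terms of depth ≤ k are the 2 constants together with each function applied to depth-≤(k−1) tuples, so N_k = 2 + N_{k-1}^2.
  N_0 = 2
  N_1 = 2 + 2^2 = 6
  Explicitly: d, a, plus(d, d), plus(d, a), plus(a, d), plus(a, a).
So there are 6 ground terms available for substitution.
There are 2 variables to instantiate (u, w), each occurring in at least one literal, so different choices give different ground instances.
Number of ground instances = 6^2 = 36.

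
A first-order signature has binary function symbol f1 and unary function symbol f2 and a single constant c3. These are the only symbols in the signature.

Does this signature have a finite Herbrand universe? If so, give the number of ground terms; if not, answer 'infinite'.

The signature has at least one function symbol (f1, arity 2) and at least one constant (c3).
Iterating f1 gives infinitely many distinct ground terms: c3, f1(c3, c3), f1(f1(c3, c3), f1(c3, c3)), ...
So the Herbrand universe is infinite.

infinite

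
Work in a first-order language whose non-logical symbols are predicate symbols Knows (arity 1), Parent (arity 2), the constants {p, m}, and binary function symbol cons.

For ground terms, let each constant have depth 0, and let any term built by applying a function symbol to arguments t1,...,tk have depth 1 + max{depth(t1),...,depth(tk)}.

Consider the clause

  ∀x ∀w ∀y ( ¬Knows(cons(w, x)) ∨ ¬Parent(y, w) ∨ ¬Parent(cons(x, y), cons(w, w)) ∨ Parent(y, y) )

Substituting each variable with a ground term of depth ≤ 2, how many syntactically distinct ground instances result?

Ground terms of depth ≤ 2:
  Count level by level. With function symbols cons/2, the terms of depth ≤ k are the 2 constants together with each function applied to depth-≤(k−1) tuples, so N_k = 2 + N_{k-1}^2.
  N_0 = 2
  N_1 = 2 + 2^2 = 6
  N_2 = 2 + 6^2 = 38
So there are 38 ground terms available for substitution.
There are 3 variables to instantiate (x, w, y), each occurring in at least one literal, so different choices give different ground instances.
Number of ground instances = 38^3 = 54872.

54872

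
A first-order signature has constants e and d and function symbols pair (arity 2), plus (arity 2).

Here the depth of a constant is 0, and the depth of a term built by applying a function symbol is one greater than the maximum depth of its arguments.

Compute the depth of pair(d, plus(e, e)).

2

depth(plus(e, e)) = 1 + max(0, 0) = 1
depth(pair(d, plus(e, e))) = 1 + max(0, 1) = 2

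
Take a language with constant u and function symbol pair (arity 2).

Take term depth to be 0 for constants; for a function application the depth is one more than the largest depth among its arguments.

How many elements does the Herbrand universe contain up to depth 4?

Write N_k for the number of ground terms of depth ≤ k. A term of depth ≤ k is either a constant or a function symbol applied to arguments of depth ≤ k−1, so N_k = 1 + N_{k-1}^2.
N_0 = 1
N_1 = 1 + 1^2 = 2
N_2 = 1 + 2^2 = 5
N_3 = 1 + 5^2 = 26
N_4 = 1 + 26^2 = 677

677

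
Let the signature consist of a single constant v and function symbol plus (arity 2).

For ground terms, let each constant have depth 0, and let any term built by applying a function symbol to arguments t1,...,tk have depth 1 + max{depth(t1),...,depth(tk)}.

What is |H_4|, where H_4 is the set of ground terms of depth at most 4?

677

Let N_k = |{terms of depth ≤ k}|. Then N_0 = 1 and N_k = 1 + N_{k-1}^2 for k ≥ 1 (one summand per function symbol, arity giving the exponent).
N_0 = 1
N_1 = 1 + 1^2 = 2
N_2 = 1 + 2^2 = 5
N_3 = 1 + 5^2 = 26
N_4 = 1 + 26^2 = 677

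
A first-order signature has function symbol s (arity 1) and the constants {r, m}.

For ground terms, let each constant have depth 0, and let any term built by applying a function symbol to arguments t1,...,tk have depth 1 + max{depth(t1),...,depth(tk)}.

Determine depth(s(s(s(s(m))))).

4

depth(s(m)) = 1 + depth(m) = 1 + 0 = 1
depth(s(s(m))) = 1 + depth(s(m)) = 1 + 1 = 2
depth(s(s(s(m)))) = 1 + depth(s(s(m))) = 1 + 2 = 3
depth(s(s(s(s(m))))) = 1 + depth(s(s(s(m)))) = 1 + 3 = 4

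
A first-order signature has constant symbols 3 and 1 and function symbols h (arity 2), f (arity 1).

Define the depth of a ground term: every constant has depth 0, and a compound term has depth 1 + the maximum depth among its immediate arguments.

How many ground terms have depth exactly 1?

6

Write N_k for the number of ground terms of depth ≤ k. A term of depth ≤ k is either a constant or a function symbol applied to arguments of depth ≤ k−1, so N_k = 2 + N_{k-1}^2 + N_{k-1}.
N_0 = 2
N_1 = 2 + 2^2 + 2 = 8
Terms of depth exactly 1: N_1 − N_0 = 8 − 2 = 6.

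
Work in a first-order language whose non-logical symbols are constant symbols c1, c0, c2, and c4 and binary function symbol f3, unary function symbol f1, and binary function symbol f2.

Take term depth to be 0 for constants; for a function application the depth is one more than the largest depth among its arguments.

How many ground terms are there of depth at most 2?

If N_k denotes the number of depth-≤k ground terms, the 4 constants give N_0 = 4, and each function symbol of arity r contributes N_{k-1}^r new terms at level k: N_k = 4 + N_{k-1}^2 + N_{k-1} + N_{k-1}^2.
N_0 = 4
N_1 = 4 + 4^2 + 4 + 4^2 = 40
N_2 = 4 + 40^2 + 40 + 40^2 = 3244

3244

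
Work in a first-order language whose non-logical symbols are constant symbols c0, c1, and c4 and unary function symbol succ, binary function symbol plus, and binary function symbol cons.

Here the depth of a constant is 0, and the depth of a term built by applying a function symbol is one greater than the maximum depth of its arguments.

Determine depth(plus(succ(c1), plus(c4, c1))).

2

depth(succ(c1)) = 1 + depth(c1) = 1 + 0 = 1
depth(plus(c4, c1)) = 1 + max(0, 0) = 1
depth(plus(succ(c1), plus(c4, c1))) = 1 + max(1, 1) = 2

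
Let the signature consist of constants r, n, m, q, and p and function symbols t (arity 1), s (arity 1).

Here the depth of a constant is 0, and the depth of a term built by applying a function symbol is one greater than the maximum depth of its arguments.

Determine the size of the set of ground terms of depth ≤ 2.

If N_k denotes the number of depth-≤k ground terms, the 5 constants give N_0 = 5, and each function symbol of arity r contributes N_{k-1}^r new terms at level k: N_k = 5 + N_{k-1} + N_{k-1}.
N_0 = 5
N_1 = 5 + 5 + 5 = 15
N_2 = 5 + 15 + 15 = 35

35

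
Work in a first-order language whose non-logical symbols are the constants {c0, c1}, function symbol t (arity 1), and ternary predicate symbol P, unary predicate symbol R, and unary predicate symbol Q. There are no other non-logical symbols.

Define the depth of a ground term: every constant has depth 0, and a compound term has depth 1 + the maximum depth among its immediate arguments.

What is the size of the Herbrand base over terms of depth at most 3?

528

First count ground terms of depth ≤ 3.
Count level by level. With function symbols t/1, the terms of depth ≤ k are the 2 constants together with each function applied to depth-≤(k−1) tuples, so N_k = 2 + N_{k-1}.
N_0 = 2
N_1 = 2 + 2 = 4
N_2 = 2 + 4 = 6
N_3 = 2 + 6 = 8
So |H| = 8.
Each predicate of arity r yields |H|^r ground atoms (one per choice of an r-tuple from H):
  P: 8^3 = 512;  R: 8;  Q: 8
Total ground atoms: 512 + 8 + 8 = 528.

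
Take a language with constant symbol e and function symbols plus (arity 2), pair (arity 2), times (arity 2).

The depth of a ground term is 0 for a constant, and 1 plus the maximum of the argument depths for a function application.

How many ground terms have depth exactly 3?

7155

Write N_k for the number of ground terms of depth ≤ k. A term of depth ≤ k is either a constant or a function symbol applied to arguments of depth ≤ k−1, so N_k = 1 + N_{k-1}^2 + N_{k-1}^2 + N_{k-1}^2.
N_0 = 1
N_1 = 1 + 1^2 + 1^2 + 1^2 = 4
N_2 = 1 + 4^2 + 4^2 + 4^2 = 49
N_3 = 1 + 49^2 + 49^2 + 49^2 = 7204
Terms of depth exactly 3: N_3 − N_2 = 7204 − 49 = 7155.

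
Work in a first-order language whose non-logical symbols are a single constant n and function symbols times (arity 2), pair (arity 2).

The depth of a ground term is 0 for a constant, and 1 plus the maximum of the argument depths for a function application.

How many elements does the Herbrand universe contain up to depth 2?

19

Write N_k for the number of ground terms of depth ≤ k. A term of depth ≤ k is either a constant or a function symbol applied to arguments of depth ≤ k−1, so N_k = 1 + N_{k-1}^2 + N_{k-1}^2.
N_0 = 1
N_1 = 1 + 1^2 + 1^2 = 3
N_2 = 1 + 3^2 + 3^2 = 19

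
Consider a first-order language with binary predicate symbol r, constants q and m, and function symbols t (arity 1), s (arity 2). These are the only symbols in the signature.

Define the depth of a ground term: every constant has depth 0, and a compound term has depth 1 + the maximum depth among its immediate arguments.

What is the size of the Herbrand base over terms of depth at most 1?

64

First count ground terms of depth ≤ 1.
Let N_k = |{terms of depth ≤ k}|. Then N_0 = 2 and N_k = 2 + N_{k-1} + N_{k-1}^2 for k ≥ 1 (one summand per function symbol, arity giving the exponent).
N_0 = 2
N_1 = 2 + 2 + 2^2 = 8
Explicitly: q, m, t(q), t(m), s(q, q), s(q, m), s(m, q), s(m, m).
So |H| = 8.
For each predicate symbol, the number of ground atoms is |H| raised to its arity; summing:
  r: 8^2 = 64
Total ground atoms: 64.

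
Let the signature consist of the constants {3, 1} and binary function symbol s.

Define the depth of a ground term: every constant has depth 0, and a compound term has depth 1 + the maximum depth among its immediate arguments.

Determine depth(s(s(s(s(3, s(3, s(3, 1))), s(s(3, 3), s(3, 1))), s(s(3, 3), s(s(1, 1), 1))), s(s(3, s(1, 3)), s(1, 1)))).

depth(s(3, 1)) = 1 + max(0, 0) = 1
depth(s(3, s(3, 1))) = 1 + max(0, 1) = 2
depth(s(3, s(3, s(3, 1)))) = 1 + max(0, 2) = 3
depth(s(3, 3)) = 1 + max(0, 0) = 1
depth(s(s(3, 3), s(3, 1))) = 1 + max(1, 1) = 2
depth(s(s(3, s(3, s(3, 1))), s(s(3, 3), s(3, 1)))) = 1 + max(3, 2) = 4
depth(s(1, 1)) = 1 + max(0, 0) = 1
depth(s(s(1, 1), 1)) = 1 + max(1, 0) = 2
depth(s(s(3, 3), s(s(1, 1), 1))) = 1 + max(1, 2) = 3
depth(s(s(s(3, s(3, s(3, 1))), s(s(3, 3), s(3, 1))), s(s(3, 3), s(s(1, 1), 1)))) = 1 + max(4, 3) = 5
depth(s(1, 3)) = 1 + max(0, 0) = 1
depth(s(3, s(1, 3))) = 1 + max(0, 1) = 2
depth(s(s(3, s(1, 3)), s(1, 1))) = 1 + max(2, 1) = 3
depth(s(s(s(s(3, s(3, s(3, 1))), s(s(3, 3), s(3, 1))), s(s(3, 3), s(s(1, 1), 1))), s(s(3, s(1, 3)), s(1, 1)))) = 1 + max(5, 3) = 6

6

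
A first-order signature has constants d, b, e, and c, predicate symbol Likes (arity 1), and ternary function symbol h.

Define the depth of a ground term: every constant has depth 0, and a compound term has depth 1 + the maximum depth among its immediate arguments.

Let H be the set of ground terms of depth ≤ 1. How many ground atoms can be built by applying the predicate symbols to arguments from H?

First count ground terms of depth ≤ 1.
Count level by level. With function symbols h/3, the terms of depth ≤ k are the 4 constants together with each function applied to depth-≤(k−1) tuples, so N_k = 4 + N_{k-1}^3.
N_0 = 4
N_1 = 4 + 4^3 = 68
So |H| = 68.
A ground atom is a predicate applied to a tuple of terms from H, so the count is the sum over predicates of |H|^arity:
  Likes: 68
Total ground atoms: 68.

68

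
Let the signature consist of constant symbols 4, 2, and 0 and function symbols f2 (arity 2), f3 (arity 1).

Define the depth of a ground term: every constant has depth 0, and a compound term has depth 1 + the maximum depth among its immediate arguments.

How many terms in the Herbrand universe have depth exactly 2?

Count level by level. With function symbols f2/2, f3/1, the terms of depth ≤ k are the 3 constants together with each function applied to depth-≤(k−1) tuples, so N_k = 3 + N_{k-1}^2 + N_{k-1}.
N_0 = 3
N_1 = 3 + 3^2 + 3 = 15
N_2 = 3 + 15^2 + 15 = 243
Terms of depth exactly 2: N_2 − N_1 = 243 − 15 = 228.

228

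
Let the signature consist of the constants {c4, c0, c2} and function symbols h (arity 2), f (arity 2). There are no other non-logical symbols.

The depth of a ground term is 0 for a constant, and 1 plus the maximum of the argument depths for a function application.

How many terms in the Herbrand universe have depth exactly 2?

864

Write N_k for the number of ground terms of depth ≤ k. A term of depth ≤ k is either a constant or a function symbol applied to arguments of depth ≤ k−1, so N_k = 3 + N_{k-1}^2 + N_{k-1}^2.
N_0 = 3
N_1 = 3 + 3^2 + 3^2 = 21
N_2 = 3 + 21^2 + 21^2 = 885
Terms of depth exactly 2: N_2 − N_1 = 885 − 21 = 864.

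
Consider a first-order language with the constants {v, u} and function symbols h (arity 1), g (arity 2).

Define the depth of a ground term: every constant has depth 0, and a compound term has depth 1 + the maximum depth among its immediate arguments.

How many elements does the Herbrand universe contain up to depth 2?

Let N_k count ground terms of depth at most k. Each non-constant term of depth ≤ k is some function symbol applied to depth-≤(k−1) arguments, giving N_k = 2 + N_{k-1} + N_{k-1}^2.
N_0 = 2
N_1 = 2 + 2 + 2^2 = 8
N_2 = 2 + 8 + 8^2 = 74

74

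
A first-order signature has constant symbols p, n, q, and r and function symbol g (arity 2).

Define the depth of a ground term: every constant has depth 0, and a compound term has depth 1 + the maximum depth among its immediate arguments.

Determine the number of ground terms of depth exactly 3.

162816

Write N_k for the number of ground terms of depth ≤ k. A term of depth ≤ k is either a constant or a function symbol applied to arguments of depth ≤ k−1, so N_k = 4 + N_{k-1}^2.
N_0 = 4
N_1 = 4 + 4^2 = 20
N_2 = 4 + 20^2 = 404
N_3 = 4 + 404^2 = 163220
Terms of depth exactly 3: N_3 − N_2 = 163220 − 404 = 162816.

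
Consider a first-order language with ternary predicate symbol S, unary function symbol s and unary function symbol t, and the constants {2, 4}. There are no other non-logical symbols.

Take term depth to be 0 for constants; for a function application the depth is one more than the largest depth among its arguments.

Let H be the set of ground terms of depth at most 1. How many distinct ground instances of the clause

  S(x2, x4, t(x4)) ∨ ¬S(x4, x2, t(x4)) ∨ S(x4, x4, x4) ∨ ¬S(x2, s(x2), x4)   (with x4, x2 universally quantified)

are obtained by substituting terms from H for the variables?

36

Ground terms of depth ≤ 1:
  Let N_k = |{terms of depth ≤ k}|. Then N_0 = 2 and N_k = 2 + N_{k-1} + N_{k-1} for k ≥ 1 (one summand per function symbol, arity giving the exponent).
  N_0 = 2
  N_1 = 2 + 2 + 2 = 6
  Explicitly: 2, 4, s(2), s(4), t(2), t(4).
So there are 6 ground terms available for substitution.
The clause has 2 distinct variables (x4, x2), each appearing in the body. In the free term algebra distinct substitutions yield syntactically distinct ground instances.
Number of ground instances = 6^2 = 36.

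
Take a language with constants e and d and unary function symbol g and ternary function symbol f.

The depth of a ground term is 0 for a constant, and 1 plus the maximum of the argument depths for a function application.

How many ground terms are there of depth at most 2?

Count level by level. With function symbols g/1, f/3, the terms of depth ≤ k are the 2 constants together with each function applied to depth-≤(k−1) tuples, so N_k = 2 + N_{k-1} + N_{k-1}^3.
N_0 = 2
N_1 = 2 + 2 + 2^3 = 12
N_2 = 2 + 12 + 12^3 = 1742

1742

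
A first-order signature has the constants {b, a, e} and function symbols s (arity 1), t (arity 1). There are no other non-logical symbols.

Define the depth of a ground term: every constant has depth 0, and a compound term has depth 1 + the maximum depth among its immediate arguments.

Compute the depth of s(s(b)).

2

depth(s(b)) = 1 + depth(b) = 1 + 0 = 1
depth(s(s(b))) = 1 + depth(s(b)) = 1 + 1 = 2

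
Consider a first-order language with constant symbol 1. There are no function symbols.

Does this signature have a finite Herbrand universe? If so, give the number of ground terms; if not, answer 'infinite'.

1

There are no function symbols, so the only ground term is the single constant.
The Herbrand universe is {1}, finite with 1 element.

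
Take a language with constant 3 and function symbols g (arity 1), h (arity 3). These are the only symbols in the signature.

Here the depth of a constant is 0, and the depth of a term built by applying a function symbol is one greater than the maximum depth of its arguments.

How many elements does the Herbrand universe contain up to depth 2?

31

Let N_k = |{terms of depth ≤ k}|. Then N_0 = 1 and N_k = 1 + N_{k-1} + N_{k-1}^3 for k ≥ 1 (one summand per function symbol, arity giving the exponent).
N_0 = 1
N_1 = 1 + 1 + 1^3 = 3
N_2 = 1 + 3 + 3^3 = 31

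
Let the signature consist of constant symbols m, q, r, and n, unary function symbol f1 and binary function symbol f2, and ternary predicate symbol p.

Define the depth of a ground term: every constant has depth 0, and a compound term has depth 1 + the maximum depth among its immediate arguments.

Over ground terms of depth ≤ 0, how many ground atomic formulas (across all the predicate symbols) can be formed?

First count ground terms of depth ≤ 0.
Write N_k for the number of ground terms of depth ≤ k. A term of depth ≤ k is either a constant or a function symbol applied to arguments of depth ≤ k−1, so N_k = 4 + N_{k-1} + N_{k-1}^2.
N_0 = 4
Explicitly: m, q, r, n.
So |H| = 4.
Each predicate of arity r yields |H|^r ground atoms (one per choice of an r-tuple from H):
  p: 4^3 = 64
Total ground atoms: 64.

64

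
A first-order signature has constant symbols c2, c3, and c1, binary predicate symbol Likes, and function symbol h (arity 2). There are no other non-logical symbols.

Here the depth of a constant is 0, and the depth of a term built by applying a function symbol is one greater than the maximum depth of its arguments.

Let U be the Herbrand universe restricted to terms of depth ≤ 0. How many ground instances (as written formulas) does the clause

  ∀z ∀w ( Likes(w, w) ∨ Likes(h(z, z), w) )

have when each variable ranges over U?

Ground terms of depth ≤ 0:
  Write N_k for the number of ground terms of depth ≤ k. A term of depth ≤ k is either a constant or a function symbol applied to arguments of depth ≤ k−1, so N_k = 3 + N_{k-1}^2.
  N_0 = 3
  Explicitly: c2, c3, c1.
So there are 3 ground terms available for substitution.
The body mentions every one of the 2 quantified variables; since ground terms form a free algebra, no two substitutions collapse to the same formula.
Number of ground instances = 3^2 = 9.

9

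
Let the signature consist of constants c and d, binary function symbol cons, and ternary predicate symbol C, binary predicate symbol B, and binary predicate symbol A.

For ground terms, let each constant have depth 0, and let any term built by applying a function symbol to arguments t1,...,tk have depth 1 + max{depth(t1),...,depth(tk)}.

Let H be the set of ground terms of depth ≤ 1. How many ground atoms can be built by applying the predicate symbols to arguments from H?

First count ground terms of depth ≤ 1.
Let N_k = |{terms of depth ≤ k}|. Then N_0 = 2 and N_k = 2 + N_{k-1}^2 for k ≥ 1 (one summand per function symbol, arity giving the exponent).
N_0 = 2
N_1 = 2 + 2^2 = 6
Explicitly: c, d, cons(c, c), cons(c, d), cons(d, c), cons(d, d).
So |H| = 6.
For each predicate symbol, the number of ground atoms is |H| raised to its arity; summing:
  C: 6^3 = 216;  B: 6^2 = 36;  A: 6^2 = 36
Total ground atoms: 216 + 36 + 36 = 288.

288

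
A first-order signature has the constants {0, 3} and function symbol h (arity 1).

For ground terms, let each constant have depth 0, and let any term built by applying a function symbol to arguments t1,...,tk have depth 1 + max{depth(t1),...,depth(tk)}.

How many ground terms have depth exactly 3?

Let N_k count ground terms of depth at most k. Each non-constant term of depth ≤ k is some function symbol applied to depth-≤(k−1) arguments, giving N_k = 2 + N_{k-1}.
N_0 = 2
N_1 = 2 + 2 = 4
N_2 = 2 + 4 = 6
N_3 = 2 + 6 = 8
Terms of depth exactly 3: N_3 − N_2 = 8 − 6 = 2.

2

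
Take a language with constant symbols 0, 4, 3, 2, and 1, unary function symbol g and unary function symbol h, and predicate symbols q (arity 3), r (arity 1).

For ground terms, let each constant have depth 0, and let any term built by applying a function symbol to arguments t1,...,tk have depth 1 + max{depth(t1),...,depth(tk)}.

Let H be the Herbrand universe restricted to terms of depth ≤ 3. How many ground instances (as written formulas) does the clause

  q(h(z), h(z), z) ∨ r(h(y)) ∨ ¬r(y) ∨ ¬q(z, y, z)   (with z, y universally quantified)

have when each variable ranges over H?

5625

Ground terms of depth ≤ 3:
  Let N_k count ground terms of depth at most k. Each non-constant term of depth ≤ k is some function symbol applied to depth-≤(k−1) arguments, giving N_k = 5 + N_{k-1} + N_{k-1}.
  N_0 = 5
  N_1 = 5 + 5 + 5 = 15
  N_2 = 5 + 15 + 15 = 35
  N_3 = 5 + 35 + 35 = 75
So there are 75 ground terms available for substitution.
The clause has 2 distinct variables (z, y), each appearing in the body. In the free term algebra distinct substitutions yield syntactically distinct ground instances.
Number of ground instances = 75^2 = 5625.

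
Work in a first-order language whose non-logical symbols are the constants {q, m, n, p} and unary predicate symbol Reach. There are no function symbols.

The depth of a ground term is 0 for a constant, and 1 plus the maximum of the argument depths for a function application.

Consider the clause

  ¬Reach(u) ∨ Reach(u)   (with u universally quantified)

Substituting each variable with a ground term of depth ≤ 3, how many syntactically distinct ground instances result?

4

Ground terms of depth ≤ 3:
  With no function symbols every ground term is a constant, so there are exactly 4 ground terms at every depth bound.
  N_0 = 4
  N_1 = 4
  N_2 = 4
  N_3 = 4
So there are 4 ground terms available for substitution.
The variable u ranges independently over the available ground terms, and distinct assignments produce distinct instances.
Number of ground instances = 4.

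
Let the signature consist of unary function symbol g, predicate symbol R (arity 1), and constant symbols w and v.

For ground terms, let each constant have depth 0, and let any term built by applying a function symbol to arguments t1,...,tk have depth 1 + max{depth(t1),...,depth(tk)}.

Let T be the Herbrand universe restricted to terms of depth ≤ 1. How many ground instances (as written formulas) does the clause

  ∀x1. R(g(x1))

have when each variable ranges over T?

Ground terms of depth ≤ 1:
  Write N_k for the number of ground terms of depth ≤ k. A term of depth ≤ k is either a constant or a function symbol applied to arguments of depth ≤ k−1, so N_k = 2 + N_{k-1}.
  N_0 = 2
  N_1 = 2 + 2 = 4
So there are 4 ground terms available for substitution.
The body mentions the single quantified variable x1; since ground terms form a free algebra, no two substitutions collapse to the same formula.
Number of ground instances = 4.

4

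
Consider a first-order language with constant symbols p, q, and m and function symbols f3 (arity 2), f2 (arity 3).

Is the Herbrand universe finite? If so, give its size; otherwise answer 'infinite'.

infinite

The signature has at least one function symbol (f3, arity 2) and at least one constant (p).
Iterating f3 gives infinitely many distinct ground terms: p, f3(p, p), f3(f3(p, p), f3(p, p)), ...
So the Herbrand universe is infinite.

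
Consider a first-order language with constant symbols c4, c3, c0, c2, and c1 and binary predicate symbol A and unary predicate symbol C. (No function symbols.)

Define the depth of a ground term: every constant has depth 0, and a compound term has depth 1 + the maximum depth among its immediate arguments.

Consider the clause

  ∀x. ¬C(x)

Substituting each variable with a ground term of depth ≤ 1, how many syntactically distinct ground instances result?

5

Ground terms of depth ≤ 1:
  With no function symbols every ground term is a constant, so there are exactly 5 ground terms at every depth bound.
  N_0 = 5
  N_1 = 5
So there are 5 ground terms available for substitution.
The body mentions the single quantified variable x; since ground terms form a free algebra, no two substitutions collapse to the same formula.
Number of ground instances = 5.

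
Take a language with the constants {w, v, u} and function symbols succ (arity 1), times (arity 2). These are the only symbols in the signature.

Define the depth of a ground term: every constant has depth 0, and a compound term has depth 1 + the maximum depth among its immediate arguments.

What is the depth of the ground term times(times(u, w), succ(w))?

depth(times(u, w)) = 1 + max(0, 0) = 1
depth(succ(w)) = 1 + depth(w) = 1 + 0 = 1
depth(times(times(u, w), succ(w))) = 1 + max(1, 1) = 2

2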